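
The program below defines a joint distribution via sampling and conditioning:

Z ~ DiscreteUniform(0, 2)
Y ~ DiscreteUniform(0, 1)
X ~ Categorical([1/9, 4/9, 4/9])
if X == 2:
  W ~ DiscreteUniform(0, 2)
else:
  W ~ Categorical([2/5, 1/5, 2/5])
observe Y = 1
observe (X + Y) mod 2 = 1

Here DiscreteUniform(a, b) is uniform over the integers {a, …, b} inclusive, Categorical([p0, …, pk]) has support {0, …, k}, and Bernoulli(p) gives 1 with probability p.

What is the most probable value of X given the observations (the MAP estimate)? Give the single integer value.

argmax_v P(X = v | obs) = 2

Enumerate traces; 18 have nonzero weight after conditioning:
  (Z=0, Y=1, X=0, W=0) weight 1/135
  (Z=0, Y=1, X=0, W=1) weight 1/270
  (Z=0, Y=1, X=0, W=2) weight 1/135
  (Z=0, Y=1, X=2, W=0) weight 2/81
  (Z=0, Y=1, X=2, W=1) weight 2/81
  (Z=0, Y=1, X=2, W=2) weight 2/81
  (Z=1, Y=1, X=0, W=0) weight 1/135
  (Z=1, Y=1, X=0, W=1) weight 1/270
  … 10 more
Group by X:
  weight(X=0) = 1/18
  weight(X=2) = 2/9
Total weight = 1/18 + 2/9 = 5/18
P(X=0 | obs) = 1/18 / 5/18 = 1/5
P(X=2 | obs) = 2/9 / 5/18 = 4/5
argmax = 2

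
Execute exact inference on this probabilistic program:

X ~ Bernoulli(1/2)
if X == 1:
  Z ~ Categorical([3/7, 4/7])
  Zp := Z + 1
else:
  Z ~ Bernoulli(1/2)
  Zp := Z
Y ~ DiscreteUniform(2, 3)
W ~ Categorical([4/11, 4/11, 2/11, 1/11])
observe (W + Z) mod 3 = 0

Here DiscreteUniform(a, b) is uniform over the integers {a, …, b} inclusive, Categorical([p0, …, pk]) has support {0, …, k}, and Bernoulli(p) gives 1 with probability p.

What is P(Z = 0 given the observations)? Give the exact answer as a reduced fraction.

Enumerate traces; 12 have nonzero weight after conditioning:
  (X=0, Z=0, Y=2, W=0) weight 1/22
  (X=0, Z=0, Y=2, W=3) weight 1/88
  (X=0, Z=0, Y=3, W=0) weight 1/22
  (X=0, Z=0, Y=3, W=3) weight 1/88
  (X=0, Z=1, Y=2, W=2) weight 1/44
  (X=0, Z=1, Y=3, W=2) weight 1/44
  (X=1, Z=0, Y=2, W=0) weight 3/77
  (X=1, Z=0, Y=2, W=3) weight 3/308
  … 4 more
Group by Z:
  weight(Z=0) = 65/308
  weight(Z=1) = 15/154
Total weight = 65/308 + 15/154 = 95/308
P(Z=0 | obs) = 65/308 / 95/308 = 13/19
P(Z=1 | obs) = 15/154 / 95/308 = 6/19

P(Z = 0 | obs) = 13/19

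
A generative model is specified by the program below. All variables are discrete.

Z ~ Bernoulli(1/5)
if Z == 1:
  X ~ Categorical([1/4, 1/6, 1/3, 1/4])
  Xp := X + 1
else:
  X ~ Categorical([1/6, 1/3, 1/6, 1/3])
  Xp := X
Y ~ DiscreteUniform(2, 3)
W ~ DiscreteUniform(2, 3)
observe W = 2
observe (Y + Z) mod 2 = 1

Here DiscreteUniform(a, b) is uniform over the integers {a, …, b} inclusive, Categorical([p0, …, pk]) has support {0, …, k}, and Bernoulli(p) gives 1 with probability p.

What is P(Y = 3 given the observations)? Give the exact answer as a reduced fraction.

P(Y = 3 | obs) = 4/5

Enumerate traces; 8 have nonzero weight after conditioning:
  (Z=0, X=0, Y=3, W=2) weight 1/30
  (Z=0, X=1, Y=3, W=2) weight 1/15
  (Z=0, X=2, Y=3, W=2) weight 1/30
  (Z=0, X=3, Y=3, W=2) weight 1/15
  (Z=1, X=0, Y=2, W=2) weight 1/80
  (Z=1, X=1, Y=2, W=2) weight 1/120
  (Z=1, X=2, Y=2, W=2) weight 1/60
  (Z=1, X=3, Y=2, W=2) weight 1/80
Group by Y:
  weight(Y=2) = 1/20
  weight(Y=3) = 1/5
Total weight = 1/20 + 1/5 = 1/4
P(Y=2 | obs) = 1/20 / 1/4 = 1/5
P(Y=3 | obs) = 1/5 / 1/4 = 4/5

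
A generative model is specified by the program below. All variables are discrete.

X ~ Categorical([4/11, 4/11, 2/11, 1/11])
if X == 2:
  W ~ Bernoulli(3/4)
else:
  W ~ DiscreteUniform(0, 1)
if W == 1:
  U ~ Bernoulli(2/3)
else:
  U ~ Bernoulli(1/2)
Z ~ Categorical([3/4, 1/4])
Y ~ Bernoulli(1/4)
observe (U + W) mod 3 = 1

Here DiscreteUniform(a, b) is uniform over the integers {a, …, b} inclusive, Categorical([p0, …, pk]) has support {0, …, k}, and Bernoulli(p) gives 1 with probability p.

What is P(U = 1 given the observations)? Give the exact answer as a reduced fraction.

P(U = 1 | obs) = 5/9

Enumerate traces; 32 have nonzero weight after conditioning:
  (X=0, W=0, U=1, Z=0, Y=0) weight 9/176
  (X=0, W=0, U=1, Z=0, Y=1) weight 3/176
  (X=0, W=0, U=1, Z=1, Y=0) weight 3/176
  (X=0, W=0, U=1, Z=1, Y=1) weight 1/176
  (X=0, W=1, U=0, Z=0, Y=0) weight 3/88
  (X=0, W=1, U=0, Z=0, Y=1) weight 1/88
  (X=0, W=1, U=0, Z=1, Y=0) weight 1/88
  (X=0, W=1, U=0, Z=1, Y=1) weight 1/264
  … 24 more
Group by U:
  weight(U=0) = 2/11
  weight(U=1) = 5/22
Total weight = 2/11 + 5/22 = 9/22
P(U=0 | obs) = 2/11 / 9/22 = 4/9
P(U=1 | obs) = 5/22 / 9/22 = 5/9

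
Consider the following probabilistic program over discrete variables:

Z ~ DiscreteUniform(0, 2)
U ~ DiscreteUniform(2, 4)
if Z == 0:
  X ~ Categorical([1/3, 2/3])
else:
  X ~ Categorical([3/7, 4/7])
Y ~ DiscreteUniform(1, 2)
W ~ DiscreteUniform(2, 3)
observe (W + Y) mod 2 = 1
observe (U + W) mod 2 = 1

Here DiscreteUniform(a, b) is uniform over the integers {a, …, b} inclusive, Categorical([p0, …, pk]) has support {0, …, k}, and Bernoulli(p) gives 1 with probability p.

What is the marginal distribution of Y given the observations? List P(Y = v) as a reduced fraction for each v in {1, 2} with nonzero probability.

P(Y=1) = 1/3, P(Y=2) = 2/3

Enumerate traces; 18 have nonzero weight after conditioning:
  (Z=0, U=2, X=0, Y=2, W=3) weight 1/108
  (Z=0, U=2, X=1, Y=2, W=3) weight 1/54
  (Z=0, U=3, X=0, Y=1, W=2) weight 1/108
  (Z=0, U=3, X=1, Y=1, W=2) weight 1/54
  (Z=0, U=4, X=0, Y=2, W=3) weight 1/108
  (Z=0, U=4, X=1, Y=2, W=3) weight 1/54
  (Z=1, U=2, X=0, Y=2, W=3) weight 1/84
  (Z=1, U=2, X=1, Y=2, W=3) weight 1/63
  … 10 more
Group by Y:
  weight(Y=1) = 1/12
  weight(Y=2) = 1/6
Total weight = 1/12 + 1/6 = 1/4
P(Y=1 | obs) = 1/12 / 1/4 = 1/3
P(Y=2 | obs) = 1/6 / 1/4 = 2/3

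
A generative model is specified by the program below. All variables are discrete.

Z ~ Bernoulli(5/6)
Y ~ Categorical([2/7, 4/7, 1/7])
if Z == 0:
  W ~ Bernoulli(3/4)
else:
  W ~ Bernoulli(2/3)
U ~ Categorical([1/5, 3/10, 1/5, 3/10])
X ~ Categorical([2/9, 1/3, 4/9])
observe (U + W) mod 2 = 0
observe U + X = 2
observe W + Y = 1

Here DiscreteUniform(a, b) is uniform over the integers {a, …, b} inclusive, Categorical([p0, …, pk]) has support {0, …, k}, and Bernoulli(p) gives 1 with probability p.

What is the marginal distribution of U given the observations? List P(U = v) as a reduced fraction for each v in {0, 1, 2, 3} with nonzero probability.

Enumerate traces; 6 have nonzero weight after conditioning:
  (Z=0, Y=0, W=1, U=1, X=1) weight 1/280
  (Z=0, Y=1, W=0, U=0, X=2) weight 2/945
  (Z=0, Y=1, W=0, U=2, X=0) weight 1/945
  (Z=1, Y=0, W=1, U=1, X=1) weight 1/63
  (Z=1, Y=1, W=0, U=0, X=2) weight 8/567
  (Z=1, Y=1, W=0, U=2, X=0) weight 4/567
Group by U:
  weight(U=0) = 46/2835
  weight(U=1) = 7/360
  weight(U=2) = 23/2835
Total weight = 46/2835 + 7/360 + 23/2835 = 331/7560
P(U=0 | obs) = 46/2835 / 331/7560 = 368/993
P(U=1 | obs) = 7/360 / 331/7560 = 147/331
P(U=2 | obs) = 23/2835 / 331/7560 = 184/993

P(U=0) = 368/993, P(U=1) = 147/331, P(U=2) = 184/993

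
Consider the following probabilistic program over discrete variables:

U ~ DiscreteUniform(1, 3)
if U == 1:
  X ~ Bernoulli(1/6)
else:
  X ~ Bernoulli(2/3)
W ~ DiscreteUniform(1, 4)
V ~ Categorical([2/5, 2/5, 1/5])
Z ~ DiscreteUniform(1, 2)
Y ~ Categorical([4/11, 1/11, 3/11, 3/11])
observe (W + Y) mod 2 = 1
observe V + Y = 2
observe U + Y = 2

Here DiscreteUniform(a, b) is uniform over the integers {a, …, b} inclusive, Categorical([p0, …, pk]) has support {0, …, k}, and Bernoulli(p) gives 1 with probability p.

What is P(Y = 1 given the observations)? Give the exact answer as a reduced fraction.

P(Y = 1 | obs) = 1/3

Enumerate traces; 16 have nonzero weight after conditioning:
  (U=1, X=0, W=2, V=1, Z=1, Y=1) weight 1/792
  (U=1, X=0, W=2, V=1, Z=2, Y=1) weight 1/792
  (U=1, X=0, W=4, V=1, Z=1, Y=1) weight 1/792
  (U=1, X=0, W=4, V=1, Z=2, Y=1) weight 1/792
  (U=1, X=1, W=2, V=1, Z=1, Y=1) weight 1/3960
  (U=1, X=1, W=2, V=1, Z=2, Y=1) weight 1/3960
  (U=1, X=1, W=4, V=1, Z=1, Y=1) weight 1/3960
  (U=1, X=1, W=4, V=1, Z=2, Y=1) weight 1/3960
  (U=2, X=0, W=1, V=2, Z=1, Y=0) weight 1/990
  … 7 more
Group by Y:
  weight(Y=0) = 2/165
  weight(Y=1) = 1/165
Total weight = 2/165 + 1/165 = 1/55
P(Y=0 | obs) = 2/165 / 1/55 = 2/3
P(Y=1 | obs) = 1/165 / 1/55 = 1/3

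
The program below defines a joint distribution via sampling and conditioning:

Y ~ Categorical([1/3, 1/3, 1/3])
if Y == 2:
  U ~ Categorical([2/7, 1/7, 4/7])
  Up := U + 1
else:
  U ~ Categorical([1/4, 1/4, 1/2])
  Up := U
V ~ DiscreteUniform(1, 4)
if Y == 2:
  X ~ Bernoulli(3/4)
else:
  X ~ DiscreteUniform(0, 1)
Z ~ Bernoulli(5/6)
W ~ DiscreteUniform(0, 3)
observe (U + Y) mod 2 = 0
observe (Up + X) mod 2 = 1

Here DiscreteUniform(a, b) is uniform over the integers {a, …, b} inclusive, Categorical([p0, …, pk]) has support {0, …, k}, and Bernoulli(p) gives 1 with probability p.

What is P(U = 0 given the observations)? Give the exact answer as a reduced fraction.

P(U = 0 | obs) = 11/40

Enumerate traces; 160 have nonzero weight after conditioning:
  (Y=0, U=0, V=1, X=1, Z=0, W=0) weight 1/2304
  (Y=0, U=0, V=1, X=1, Z=0, W=1) weight 1/2304
  (Y=0, U=0, V=1, X=1, Z=0, W=2) weight 1/2304
  (Y=0, U=0, V=1, X=1, Z=0, W=3) weight 1/2304
  (Y=0, U=0, V=1, X=1, Z=1, W=0) weight 5/2304
  (Y=0, U=0, V=1, X=1, Z=1, W=1) weight 5/2304
  (Y=0, U=0, V=1, X=1, Z=1, W=2) weight 5/2304
  (Y=0, U=0, V=1, X=1, Z=1, W=3) weight 5/2304
  (Y=0, U=2, V=1, X=1, Z=0, W=0) weight 1/1152
  (Y=1, U=1, V=1, X=0, Z=0, W=0) weight 1/2304
  … 150 more
Group by U:
  weight(U=0) = 11/168
  weight(U=1) = 1/24
  weight(U=2) = 11/84
Total weight = 11/168 + 1/24 + 11/84 = 5/21
P(U=0 | obs) = 11/168 / 5/21 = 11/40
P(U=1 | obs) = 1/24 / 5/21 = 7/40
P(U=2 | obs) = 11/84 / 5/21 = 11/20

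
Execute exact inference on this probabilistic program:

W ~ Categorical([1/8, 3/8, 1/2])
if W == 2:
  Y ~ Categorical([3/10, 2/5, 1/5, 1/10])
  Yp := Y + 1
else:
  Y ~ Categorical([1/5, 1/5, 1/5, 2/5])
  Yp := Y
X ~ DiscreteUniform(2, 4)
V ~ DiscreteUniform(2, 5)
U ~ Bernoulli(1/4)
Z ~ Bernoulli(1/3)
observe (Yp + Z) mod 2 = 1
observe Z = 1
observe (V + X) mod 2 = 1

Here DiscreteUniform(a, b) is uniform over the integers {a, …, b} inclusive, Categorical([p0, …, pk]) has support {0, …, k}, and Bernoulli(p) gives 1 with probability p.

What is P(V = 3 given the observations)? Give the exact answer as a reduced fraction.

P(V = 3 | obs) = 1/3

Enumerate traces; 72 have nonzero weight after conditioning:
  (W=0, Y=0, X=2, V=3, U=0, Z=1) weight 1/1920
  (W=0, Y=0, X=2, V=3, U=1, Z=1) weight 1/5760
  (W=0, Y=0, X=2, V=5, U=0, Z=1) weight 1/1920
  (W=0, Y=0, X=2, V=5, U=1, Z=1) weight 1/5760
  (W=0, Y=0, X=3, V=2, U=0, Z=1) weight 1/1920
  (W=0, Y=0, X=3, V=2, U=1, Z=1) weight 1/5760
  (W=0, Y=0, X=3, V=4, U=0, Z=1) weight 1/1920
  (W=0, Y=0, X=3, V=4, U=1, Z=1) weight 1/5760
  … 64 more
Group by V:
  weight(V=2) = 1/80
  weight(V=3) = 1/40
  weight(V=4) = 1/80
  weight(V=5) = 1/40
Total weight = 1/80 + 1/40 + 1/80 + 1/40 = 3/40
P(V=2 | obs) = 1/80 / 3/40 = 1/6
P(V=3 | obs) = 1/40 / 3/40 = 1/3
P(V=4 | obs) = 1/80 / 3/40 = 1/6
P(V=5 | obs) = 1/40 / 3/40 = 1/3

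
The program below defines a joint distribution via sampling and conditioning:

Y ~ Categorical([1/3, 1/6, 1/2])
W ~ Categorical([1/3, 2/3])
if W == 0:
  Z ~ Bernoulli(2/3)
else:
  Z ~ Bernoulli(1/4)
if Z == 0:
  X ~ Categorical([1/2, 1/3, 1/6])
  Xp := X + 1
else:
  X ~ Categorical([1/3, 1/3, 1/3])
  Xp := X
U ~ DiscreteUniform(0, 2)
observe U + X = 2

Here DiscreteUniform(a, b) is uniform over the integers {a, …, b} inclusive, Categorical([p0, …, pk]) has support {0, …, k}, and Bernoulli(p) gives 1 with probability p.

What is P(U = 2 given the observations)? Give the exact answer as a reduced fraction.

P(U = 2 | obs) = 47/108

Enumerate traces; 36 have nonzero weight after conditioning:
  (Y=0, W=0, Z=0, X=0, U=2) weight 1/162
  (Y=0, W=0, Z=0, X=1, U=1) weight 1/243
  (Y=0, W=0, Z=0, X=2, U=0) weight 1/486
  (Y=0, W=0, Z=1, X=0, U=2) weight 2/243
  (Y=0, W=0, Z=1, X=1, U=1) weight 2/243
  (Y=0, W=0, Z=1, X=2, U=0) weight 2/243
  (Y=0, W=1, Z=0, X=0, U=2) weight 1/36
  (Y=0, W=1, Z=0, X=1, U=1) weight 1/54
  … 28 more
Group by U:
  weight(U=0) = 25/324
  weight(U=1) = 1/9
  weight(U=2) = 47/324
Total weight = 25/324 + 1/9 + 47/324 = 1/3
P(U=0 | obs) = 25/324 / 1/3 = 25/108
P(U=1 | obs) = 1/9 / 1/3 = 1/3
P(U=2 | obs) = 47/324 / 1/3 = 47/108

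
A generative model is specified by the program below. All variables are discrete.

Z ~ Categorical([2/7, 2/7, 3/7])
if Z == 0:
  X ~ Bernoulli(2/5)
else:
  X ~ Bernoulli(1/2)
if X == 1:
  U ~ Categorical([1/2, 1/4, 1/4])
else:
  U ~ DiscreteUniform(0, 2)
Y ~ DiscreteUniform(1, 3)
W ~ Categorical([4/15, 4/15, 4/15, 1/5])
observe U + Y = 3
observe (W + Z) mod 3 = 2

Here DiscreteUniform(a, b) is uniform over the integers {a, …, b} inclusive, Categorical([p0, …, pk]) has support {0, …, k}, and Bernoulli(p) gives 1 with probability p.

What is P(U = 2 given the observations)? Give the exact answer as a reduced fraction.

Enumerate traces; 24 have nonzero weight after conditioning:
  (Z=0, X=0, U=0, Y=3, W=2) weight 8/1575
  (Z=0, X=0, U=1, Y=2, W=2) weight 8/1575
  (Z=0, X=0, U=2, Y=1, W=2) weight 8/1575
  (Z=0, X=1, U=0, Y=3, W=2) weight 8/1575
  (Z=0, X=1, U=1, Y=2, W=2) weight 4/1575
  (Z=0, X=1, U=2, Y=1, W=2) weight 4/1575
  (Z=1, X=0, U=0, Y=3, W=1) weight 4/945
  (Z=1, X=0, U=1, Y=2, W=1) weight 4/945
  … 16 more
Group by U:
  weight(U=0) = 131/2700
  weight(U=1) = 1303/37800
  weight(U=2) = 1303/37800
Total weight = 131/2700 + 1303/37800 + 1303/37800 = 37/315
P(U=0 | obs) = 131/2700 / 37/315 = 917/2220
P(U=1 | obs) = 1303/37800 / 37/315 = 1303/4440
P(U=2 | obs) = 1303/37800 / 37/315 = 1303/4440

P(U = 2 | obs) = 1303/4440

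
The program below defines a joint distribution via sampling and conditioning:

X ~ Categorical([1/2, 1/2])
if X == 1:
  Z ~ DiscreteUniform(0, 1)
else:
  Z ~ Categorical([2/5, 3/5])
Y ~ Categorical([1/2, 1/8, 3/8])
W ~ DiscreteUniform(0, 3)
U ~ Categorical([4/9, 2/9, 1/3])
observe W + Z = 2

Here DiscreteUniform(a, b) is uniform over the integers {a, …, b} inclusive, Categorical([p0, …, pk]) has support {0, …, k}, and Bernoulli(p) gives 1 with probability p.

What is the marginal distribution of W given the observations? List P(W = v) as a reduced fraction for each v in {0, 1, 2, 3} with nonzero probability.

Enumerate traces; 36 have nonzero weight after conditioning:
  (X=0, Z=0, Y=0, W=2, U=0) weight 1/90
  (X=0, Z=0, Y=0, W=2, U=1) weight 1/180
  (X=0, Z=0, Y=0, W=2, U=2) weight 1/120
  (X=0, Z=0, Y=1, W=2, U=0) weight 1/360
  (X=0, Z=0, Y=1, W=2, U=1) weight 1/720
  (X=0, Z=0, Y=1, W=2, U=2) weight 1/480
  (X=0, Z=0, Y=2, W=2, U=0) weight 1/120
  (X=0, Z=0, Y=2, W=2, U=1) weight 1/240
  (X=0, Z=1, Y=0, W=1, U=0) weight 1/60
  … 27 more
Group by W:
  weight(W=1) = 11/80
  weight(W=2) = 9/80
Total weight = 11/80 + 9/80 = 1/4
P(W=1 | obs) = 11/80 / 1/4 = 11/20
P(W=2 | obs) = 9/80 / 1/4 = 9/20

P(W=1) = 11/20, P(W=2) = 9/20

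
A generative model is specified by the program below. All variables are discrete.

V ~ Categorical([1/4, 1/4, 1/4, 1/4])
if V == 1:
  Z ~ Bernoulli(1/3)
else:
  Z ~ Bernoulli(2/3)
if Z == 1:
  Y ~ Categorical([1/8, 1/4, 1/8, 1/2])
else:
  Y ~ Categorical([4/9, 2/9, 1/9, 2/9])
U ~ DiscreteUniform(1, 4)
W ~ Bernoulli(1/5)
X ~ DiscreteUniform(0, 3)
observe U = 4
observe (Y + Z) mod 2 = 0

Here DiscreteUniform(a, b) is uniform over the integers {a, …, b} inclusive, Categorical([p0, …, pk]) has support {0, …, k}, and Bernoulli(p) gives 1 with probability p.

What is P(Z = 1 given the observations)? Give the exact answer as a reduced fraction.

Enumerate traces; 128 have nonzero weight after conditioning:
  (V=0, Z=0, Y=0, U=4, W=0, X=0) weight 1/540
  (V=0, Z=0, Y=0, U=4, W=0, X=1) weight 1/540
  (V=0, Z=0, Y=0, U=4, W=0, X=2) weight 1/540
  (V=0, Z=0, Y=0, U=4, W=0, X=3) weight 1/540
  (V=0, Z=0, Y=0, U=4, W=1, X=0) weight 1/2160
  (V=0, Z=0, Y=0, U=4, W=1, X=1) weight 1/2160
  (V=0, Z=0, Y=0, U=4, W=1, X=2) weight 1/2160
  (V=0, Z=0, Y=0, U=4, W=1, X=3) weight 1/2160
  (V=0, Z=1, Y=1, U=4, W=0, X=0) weight 1/480
  … 119 more
Group by Z:
  weight(Z=0) = 25/432
  weight(Z=1) = 7/64
Total weight = 25/432 + 7/64 = 289/1728
P(Z=0 | obs) = 25/432 / 289/1728 = 100/289
P(Z=1 | obs) = 7/64 / 289/1728 = 189/289

P(Z = 1 | obs) = 189/289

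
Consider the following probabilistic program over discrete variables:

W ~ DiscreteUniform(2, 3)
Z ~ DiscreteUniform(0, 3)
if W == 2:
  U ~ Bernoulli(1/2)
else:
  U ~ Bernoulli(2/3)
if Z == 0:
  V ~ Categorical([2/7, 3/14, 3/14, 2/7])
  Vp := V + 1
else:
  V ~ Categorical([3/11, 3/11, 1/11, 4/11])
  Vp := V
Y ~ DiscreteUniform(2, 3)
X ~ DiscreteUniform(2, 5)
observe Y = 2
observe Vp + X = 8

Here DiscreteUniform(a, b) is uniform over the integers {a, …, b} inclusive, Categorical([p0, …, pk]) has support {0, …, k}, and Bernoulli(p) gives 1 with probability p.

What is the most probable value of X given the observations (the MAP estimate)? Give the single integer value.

Enumerate traces; 20 have nonzero weight after conditioning:
  (W=2, Z=0, U=0, V=2, Y=2, X=5) weight 3/1792
  (W=2, Z=0, U=0, V=3, Y=2, X=4) weight 1/448
  (W=2, Z=0, U=1, V=2, Y=2, X=5) weight 3/1792
  (W=2, Z=0, U=1, V=3, Y=2, X=4) weight 1/448
  (W=2, Z=1, U=0, V=3, Y=2, X=5) weight 1/352
  (W=2, Z=1, U=1, V=3, Y=2, X=5) weight 1/352
  (W=2, Z=2, U=0, V=3, Y=2, X=5) weight 1/352
  (W=2, Z=2, U=1, V=3, Y=2, X=5) weight 1/352
  … 12 more
Group by X:
  weight(X=4) = 1/112
  weight(X=5) = 201/4928
Total weight = 1/112 + 201/4928 = 35/704
P(X=4 | obs) = 1/112 / 35/704 = 44/245
P(X=5 | obs) = 201/4928 / 35/704 = 201/245
argmax = 5

argmax_v P(X = v | obs) = 5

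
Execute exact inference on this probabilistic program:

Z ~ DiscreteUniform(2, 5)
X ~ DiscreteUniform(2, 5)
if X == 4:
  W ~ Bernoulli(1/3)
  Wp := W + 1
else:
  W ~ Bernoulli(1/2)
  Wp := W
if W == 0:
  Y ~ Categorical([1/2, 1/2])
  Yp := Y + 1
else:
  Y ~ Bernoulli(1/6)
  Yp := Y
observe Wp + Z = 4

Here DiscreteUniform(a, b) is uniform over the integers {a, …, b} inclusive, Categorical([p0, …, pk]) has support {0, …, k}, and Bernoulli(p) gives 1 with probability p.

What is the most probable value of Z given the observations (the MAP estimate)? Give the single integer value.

argmax_v P(Z = v | obs) = 3

Enumerate traces; 16 have nonzero weight after conditioning:
  (Z=2, X=4, W=1, Y=0) weight 5/288
  (Z=2, X=4, W=1, Y=1) weight 1/288
  (Z=3, X=2, W=1, Y=0) weight 5/192
  (Z=3, X=2, W=1, Y=1) weight 1/192
  (Z=3, X=3, W=1, Y=0) weight 5/192
  (Z=3, X=3, W=1, Y=1) weight 1/192
  (Z=3, X=4, W=0, Y=0) weight 1/48
  (Z=3, X=4, W=0, Y=1) weight 1/48
  (Z=4, X=2, W=0, Y=0) weight 1/64
  … 7 more
Group by Z:
  weight(Z=2) = 1/48
  weight(Z=3) = 13/96
  weight(Z=4) = 3/32
Total weight = 1/48 + 13/96 + 3/32 = 1/4
P(Z=2 | obs) = 1/48 / 1/4 = 1/12
P(Z=3 | obs) = 13/96 / 1/4 = 13/24
P(Z=4 | obs) = 3/32 / 1/4 = 3/8
argmax = 3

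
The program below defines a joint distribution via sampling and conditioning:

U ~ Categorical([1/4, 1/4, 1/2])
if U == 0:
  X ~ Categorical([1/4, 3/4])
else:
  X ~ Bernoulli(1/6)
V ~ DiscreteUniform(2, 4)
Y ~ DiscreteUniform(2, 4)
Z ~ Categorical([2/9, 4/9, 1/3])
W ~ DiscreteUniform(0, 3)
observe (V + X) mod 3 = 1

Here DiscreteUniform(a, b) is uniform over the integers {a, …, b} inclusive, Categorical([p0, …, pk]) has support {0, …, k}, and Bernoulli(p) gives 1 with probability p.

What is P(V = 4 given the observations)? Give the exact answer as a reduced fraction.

P(V = 4 | obs) = 11/16

Enumerate traces; 216 have nonzero weight after conditioning:
  (U=0, X=0, V=4, Y=2, Z=0, W=0) weight 1/2592
  (U=0, X=0, V=4, Y=2, Z=0, W=1) weight 1/2592
  (U=0, X=0, V=4, Y=2, Z=0, W=2) weight 1/2592
  (U=0, X=0, V=4, Y=2, Z=0, W=3) weight 1/2592
  (U=0, X=0, V=4, Y=2, Z=1, W=0) weight 1/1296
  (U=0, X=0, V=4, Y=2, Z=1, W=1) weight 1/1296
  (U=0, X=0, V=4, Y=2, Z=1, W=2) weight 1/1296
  (U=0, X=0, V=4, Y=2, Z=1, W=3) weight 1/1296
  (U=0, X=1, V=3, Y=2, Z=0, W=0) weight 1/864
  … 207 more
Group by V:
  weight(V=3) = 5/48
  weight(V=4) = 11/48
Total weight = 5/48 + 11/48 = 1/3
P(V=3 | obs) = 5/48 / 1/3 = 5/16
P(V=4 | obs) = 11/48 / 1/3 = 11/16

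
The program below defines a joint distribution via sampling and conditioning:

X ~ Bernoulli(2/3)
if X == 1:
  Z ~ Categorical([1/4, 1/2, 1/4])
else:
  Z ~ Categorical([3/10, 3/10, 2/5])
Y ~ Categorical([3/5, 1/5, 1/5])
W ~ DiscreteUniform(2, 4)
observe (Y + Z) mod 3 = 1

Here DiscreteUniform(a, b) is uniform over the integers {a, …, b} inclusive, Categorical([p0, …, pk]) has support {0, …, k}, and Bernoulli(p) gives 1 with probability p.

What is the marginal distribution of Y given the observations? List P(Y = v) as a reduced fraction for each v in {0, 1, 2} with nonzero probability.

P(Y=0) = 39/56, P(Y=1) = 1/7, P(Y=2) = 9/56

Enumerate traces; 18 have nonzero weight after conditioning:
  (X=0, Z=0, Y=1, W=2) weight 1/150
  (X=0, Z=0, Y=1, W=3) weight 1/150
  (X=0, Z=0, Y=1, W=4) weight 1/150
  (X=0, Z=1, Y=0, W=2) weight 1/50
  (X=0, Z=1, Y=0, W=3) weight 1/50
  (X=0, Z=1, Y=0, W=4) weight 1/50
  (X=0, Z=2, Y=2, W=2) weight 2/225
  (X=0, Z=2, Y=2, W=3) weight 2/225
  … 10 more
Group by Y:
  weight(Y=0) = 13/50
  weight(Y=1) = 4/75
  weight(Y=2) = 3/50
Total weight = 13/50 + 4/75 + 3/50 = 28/75
P(Y=0 | obs) = 13/50 / 28/75 = 39/56
P(Y=1 | obs) = 4/75 / 28/75 = 1/7
P(Y=2 | obs) = 3/50 / 28/75 = 9/56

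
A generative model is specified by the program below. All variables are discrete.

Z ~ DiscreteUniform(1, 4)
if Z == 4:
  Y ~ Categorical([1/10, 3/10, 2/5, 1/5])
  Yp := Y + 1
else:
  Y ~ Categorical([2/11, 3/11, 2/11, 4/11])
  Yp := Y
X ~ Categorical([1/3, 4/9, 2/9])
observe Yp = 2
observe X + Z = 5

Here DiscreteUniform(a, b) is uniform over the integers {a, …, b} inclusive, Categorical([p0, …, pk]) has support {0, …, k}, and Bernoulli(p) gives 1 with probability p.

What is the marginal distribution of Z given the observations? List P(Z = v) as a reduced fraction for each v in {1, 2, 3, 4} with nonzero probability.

Enumerate traces; 2 have nonzero weight after conditioning:
  (Z=3, Y=2, X=2) weight 1/99
  (Z=4, Y=1, X=1) weight 1/30
Group by Z:
  weight(Z=3) = 1/99
  weight(Z=4) = 1/30
Total weight = 1/99 + 1/30 = 43/990
P(Z=3 | obs) = 1/99 / 43/990 = 10/43
P(Z=4 | obs) = 1/30 / 43/990 = 33/43

P(Z=3) = 10/43, P(Z=4) = 33/43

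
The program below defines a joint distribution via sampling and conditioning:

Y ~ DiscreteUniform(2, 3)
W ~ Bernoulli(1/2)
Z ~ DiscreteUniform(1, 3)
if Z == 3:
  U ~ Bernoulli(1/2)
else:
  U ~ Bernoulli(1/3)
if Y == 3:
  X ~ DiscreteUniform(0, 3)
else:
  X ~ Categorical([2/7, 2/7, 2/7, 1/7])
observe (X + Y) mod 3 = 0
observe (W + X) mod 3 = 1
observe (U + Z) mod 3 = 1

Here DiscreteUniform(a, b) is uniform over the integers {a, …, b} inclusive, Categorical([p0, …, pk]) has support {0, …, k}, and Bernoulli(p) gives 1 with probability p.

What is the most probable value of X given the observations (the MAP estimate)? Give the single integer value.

Enumerate traces; 6 have nonzero weight after conditioning:
  (Y=2, W=0, Z=1, U=0, X=1) weight 1/63
  (Y=2, W=0, Z=3, U=1, X=1) weight 1/84
  (Y=3, W=1, Z=1, U=0, X=0) weight 1/72
  (Y=3, W=1, Z=1, U=0, X=3) weight 1/72
  (Y=3, W=1, Z=3, U=1, X=0) weight 1/96
  (Y=3, W=1, Z=3, U=1, X=3) weight 1/96
Group by X:
  weight(X=0) = 7/288
  weight(X=1) = 1/36
  weight(X=3) = 7/288
Total weight = 7/288 + 1/36 + 7/288 = 11/144
P(X=0 | obs) = 7/288 / 11/144 = 7/22
P(X=1 | obs) = 1/36 / 11/144 = 4/11
P(X=3 | obs) = 7/288 / 11/144 = 7/22
argmax = 1

argmax_v P(X = v | obs) = 1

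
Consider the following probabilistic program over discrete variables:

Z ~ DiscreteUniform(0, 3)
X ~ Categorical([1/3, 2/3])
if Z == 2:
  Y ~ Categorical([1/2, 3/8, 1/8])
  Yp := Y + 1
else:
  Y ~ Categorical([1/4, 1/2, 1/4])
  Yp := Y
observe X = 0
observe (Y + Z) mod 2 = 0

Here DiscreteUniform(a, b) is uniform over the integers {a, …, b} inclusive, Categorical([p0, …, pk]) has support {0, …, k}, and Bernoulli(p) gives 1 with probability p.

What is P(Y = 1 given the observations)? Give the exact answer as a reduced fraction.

P(Y = 1 | obs) = 8/17

Enumerate traces; 6 have nonzero weight after conditioning:
  (Z=0, X=0, Y=0) weight 1/48
  (Z=0, X=0, Y=2) weight 1/48
  (Z=1, X=0, Y=1) weight 1/24
  (Z=2, X=0, Y=0) weight 1/24
  (Z=2, X=0, Y=2) weight 1/96
  (Z=3, X=0, Y=1) weight 1/24
Group by Y:
  weight(Y=0) = 1/16
  weight(Y=1) = 1/12
  weight(Y=2) = 1/32
Total weight = 1/16 + 1/12 + 1/32 = 17/96
P(Y=0 | obs) = 1/16 / 17/96 = 6/17
P(Y=1 | obs) = 1/12 / 17/96 = 8/17
P(Y=2 | obs) = 1/32 / 17/96 = 3/17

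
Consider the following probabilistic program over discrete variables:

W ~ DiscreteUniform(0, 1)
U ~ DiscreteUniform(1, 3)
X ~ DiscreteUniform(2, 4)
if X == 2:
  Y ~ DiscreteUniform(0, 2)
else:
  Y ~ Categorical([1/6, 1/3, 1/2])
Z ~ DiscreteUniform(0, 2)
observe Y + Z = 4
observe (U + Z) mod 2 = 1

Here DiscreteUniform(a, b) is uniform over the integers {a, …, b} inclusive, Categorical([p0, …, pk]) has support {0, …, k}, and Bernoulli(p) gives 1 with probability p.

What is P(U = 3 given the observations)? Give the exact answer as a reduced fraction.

P(U = 3 | obs) = 1/2

Enumerate traces; 12 have nonzero weight after conditioning:
  (W=0, U=1, X=2, Y=2, Z=2) weight 1/162
  (W=0, U=1, X=3, Y=2, Z=2) weight 1/108
  (W=0, U=1, X=4, Y=2, Z=2) weight 1/108
  (W=0, U=3, X=2, Y=2, Z=2) weight 1/162
  (W=0, U=3, X=3, Y=2, Z=2) weight 1/108
  (W=0, U=3, X=4, Y=2, Z=2) weight 1/108
  (W=1, U=1, X=2, Y=2, Z=2) weight 1/162
  (W=1, U=1, X=3, Y=2, Z=2) weight 1/108
  … 4 more
Group by U:
  weight(U=1) = 4/81
  weight(U=3) = 4/81
Total weight = 4/81 + 4/81 = 8/81
P(U=1 | obs) = 4/81 / 8/81 = 1/2
P(U=3 | obs) = 4/81 / 8/81 = 1/2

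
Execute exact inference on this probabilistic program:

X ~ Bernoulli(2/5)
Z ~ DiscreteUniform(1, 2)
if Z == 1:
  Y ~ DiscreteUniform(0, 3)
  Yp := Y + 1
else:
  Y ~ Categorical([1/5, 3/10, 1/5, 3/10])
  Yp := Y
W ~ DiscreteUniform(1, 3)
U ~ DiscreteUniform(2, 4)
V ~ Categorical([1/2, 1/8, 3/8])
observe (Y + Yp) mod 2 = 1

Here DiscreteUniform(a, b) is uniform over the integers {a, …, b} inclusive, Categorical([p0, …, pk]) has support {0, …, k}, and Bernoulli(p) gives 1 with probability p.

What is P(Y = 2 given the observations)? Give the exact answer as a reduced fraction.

P(Y = 2 | obs) = 1/4

Enumerate traces; 216 have nonzero weight after conditioning:
  (X=0, Z=1, Y=0, W=1, U=2, V=0) weight 1/240
  (X=0, Z=1, Y=0, W=1, U=2, V=1) weight 1/960
  (X=0, Z=1, Y=0, W=1, U=2, V=2) weight 1/320
  (X=0, Z=1, Y=0, W=1, U=3, V=0) weight 1/240
  (X=0, Z=1, Y=0, W=1, U=3, V=1) weight 1/960
  (X=0, Z=1, Y=0, W=1, U=3, V=2) weight 1/320
  (X=0, Z=1, Y=0, W=1, U=4, V=0) weight 1/240
  (X=0, Z=1, Y=0, W=1, U=4, V=1) weight 1/960
  (X=0, Z=1, Y=1, W=1, U=2, V=0) weight 1/240
  (X=0, Z=1, Y=2, W=1, U=2, V=0) weight 1/240
  … 206 more
Group by Y:
  weight(Y=0) = 1/8
  weight(Y=1) = 1/8
  weight(Y=2) = 1/8
  weight(Y=3) = 1/8
Total weight = 1/8 + 1/8 + 1/8 + 1/8 = 1/2
P(Y=0 | obs) = 1/8 / 1/2 = 1/4
P(Y=1 | obs) = 1/8 / 1/2 = 1/4
P(Y=2 | obs) = 1/8 / 1/2 = 1/4
P(Y=3 | obs) = 1/8 / 1/2 = 1/4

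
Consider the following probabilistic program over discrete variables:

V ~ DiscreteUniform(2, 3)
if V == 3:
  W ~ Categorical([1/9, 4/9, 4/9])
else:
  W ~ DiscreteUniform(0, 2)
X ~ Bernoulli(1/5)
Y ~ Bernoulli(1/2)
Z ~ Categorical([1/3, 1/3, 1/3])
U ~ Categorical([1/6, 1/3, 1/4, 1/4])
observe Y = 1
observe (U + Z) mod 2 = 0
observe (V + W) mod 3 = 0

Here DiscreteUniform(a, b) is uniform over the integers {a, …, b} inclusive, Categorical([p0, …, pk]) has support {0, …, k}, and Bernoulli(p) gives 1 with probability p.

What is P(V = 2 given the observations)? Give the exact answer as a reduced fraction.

Enumerate traces; 24 have nonzero weight after conditioning:
  (V=2, W=1, X=0, Y=1, Z=0, U=0) weight 1/270
  (V=2, W=1, X=0, Y=1, Z=0, U=2) weight 1/180
  (V=2, W=1, X=0, Y=1, Z=1, U=1) weight 1/135
  (V=2, W=1, X=0, Y=1, Z=1, U=3) weight 1/180
  (V=2, W=1, X=0, Y=1, Z=2, U=0) weight 1/270
  (V=2, W=1, X=0, Y=1, Z=2, U=2) weight 1/180
  (V=2, W=1, X=1, Y=1, Z=0, U=0) weight 1/1080
  (V=2, W=1, X=1, Y=1, Z=0, U=2) weight 1/720
  (V=3, W=0, X=0, Y=1, Z=0, U=0) weight 1/810
  … 15 more
Group by V:
  weight(V=2) = 17/432
  weight(V=3) = 17/1296
Total weight = 17/432 + 17/1296 = 17/324
P(V=2 | obs) = 17/432 / 17/324 = 3/4
P(V=3 | obs) = 17/1296 / 17/324 = 1/4

P(V = 2 | obs) = 3/4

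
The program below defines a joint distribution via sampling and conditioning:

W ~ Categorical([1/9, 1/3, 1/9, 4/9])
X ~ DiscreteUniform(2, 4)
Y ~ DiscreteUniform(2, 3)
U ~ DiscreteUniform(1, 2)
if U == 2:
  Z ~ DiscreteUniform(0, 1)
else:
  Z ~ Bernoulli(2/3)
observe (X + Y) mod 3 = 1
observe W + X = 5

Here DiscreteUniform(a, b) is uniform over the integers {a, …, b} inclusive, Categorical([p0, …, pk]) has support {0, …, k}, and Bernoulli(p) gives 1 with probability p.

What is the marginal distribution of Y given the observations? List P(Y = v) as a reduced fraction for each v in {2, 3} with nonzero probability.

Enumerate traces; 8 have nonzero weight after conditioning:
  (W=1, X=4, Y=3, U=1, Z=0) weight 1/108
  (W=1, X=4, Y=3, U=1, Z=1) weight 1/54
  (W=1, X=4, Y=3, U=2, Z=0) weight 1/72
  (W=1, X=4, Y=3, U=2, Z=1) weight 1/72
  (W=3, X=2, Y=2, U=1, Z=0) weight 1/81
  (W=3, X=2, Y=2, U=1, Z=1) weight 2/81
  (W=3, X=2, Y=2, U=2, Z=0) weight 1/54
  (W=3, X=2, Y=2, U=2, Z=1) weight 1/54
Group by Y:
  weight(Y=2) = 2/27
  weight(Y=3) = 1/18
Total weight = 2/27 + 1/18 = 7/54
P(Y=2 | obs) = 2/27 / 7/54 = 4/7
P(Y=3 | obs) = 1/18 / 7/54 = 3/7

P(Y=2) = 4/7, P(Y=3) = 3/7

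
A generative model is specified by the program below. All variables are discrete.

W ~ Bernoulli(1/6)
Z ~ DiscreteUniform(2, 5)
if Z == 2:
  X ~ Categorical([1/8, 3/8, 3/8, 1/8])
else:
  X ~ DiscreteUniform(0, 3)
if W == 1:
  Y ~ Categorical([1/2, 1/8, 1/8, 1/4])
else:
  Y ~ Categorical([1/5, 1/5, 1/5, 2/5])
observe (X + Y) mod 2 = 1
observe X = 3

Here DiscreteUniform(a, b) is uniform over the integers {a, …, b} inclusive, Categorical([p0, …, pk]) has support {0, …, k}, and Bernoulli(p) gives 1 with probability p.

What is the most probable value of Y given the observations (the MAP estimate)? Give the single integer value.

argmax_v P(Y = v | obs) = 0

Enumerate traces; 16 have nonzero weight after conditioning:
  (W=0, Z=2, X=3, Y=0) weight 1/192
  (W=0, Z=2, X=3, Y=2) weight 1/192
  (W=0, Z=3, X=3, Y=0) weight 1/96
  (W=0, Z=3, X=3, Y=2) weight 1/96
  (W=0, Z=4, X=3, Y=0) weight 1/96
  (W=0, Z=4, X=3, Y=2) weight 1/96
  (W=0, Z=5, X=3, Y=0) weight 1/96
  (W=0, Z=5, X=3, Y=2) weight 1/96
  … 8 more
Group by Y:
  weight(Y=0) = 7/128
  weight(Y=2) = 21/512
Total weight = 7/128 + 21/512 = 49/512
P(Y=0 | obs) = 7/128 / 49/512 = 4/7
P(Y=2 | obs) = 21/512 / 49/512 = 3/7
argmax = 0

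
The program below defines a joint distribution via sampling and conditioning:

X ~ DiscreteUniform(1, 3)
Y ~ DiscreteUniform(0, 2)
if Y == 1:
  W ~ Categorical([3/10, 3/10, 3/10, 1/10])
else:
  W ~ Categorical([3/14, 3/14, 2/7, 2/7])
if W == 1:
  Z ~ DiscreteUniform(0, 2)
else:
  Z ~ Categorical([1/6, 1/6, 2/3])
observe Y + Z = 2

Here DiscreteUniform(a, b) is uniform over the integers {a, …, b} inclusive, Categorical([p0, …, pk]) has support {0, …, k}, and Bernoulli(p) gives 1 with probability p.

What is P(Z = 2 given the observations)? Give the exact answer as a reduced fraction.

Enumerate traces; 36 have nonzero weight after conditioning:
  (X=1, Y=0, W=0, Z=2) weight 1/63
  (X=1, Y=0, W=1, Z=2) weight 1/126
  (X=1, Y=0, W=2, Z=2) weight 4/189
  (X=1, Y=0, W=3, Z=2) weight 4/189
  (X=1, Y=1, W=0, Z=1) weight 1/180
  (X=1, Y=1, W=1, Z=1) weight 1/90
  (X=1, Y=1, W=2, Z=1) weight 1/180
  (X=1, Y=1, W=3, Z=1) weight 1/540
  (X=1, Y=2, W=0, Z=0) weight 1/252
  … 27 more
Group by Z:
  weight(Z=0) = 17/252
  weight(Z=1) = 13/180
  weight(Z=2) = 25/126
Total weight = 17/252 + 13/180 + 25/126 = 71/210
P(Z=0 | obs) = 17/252 / 71/210 = 85/426
P(Z=1 | obs) = 13/180 / 71/210 = 91/426
P(Z=2 | obs) = 25/126 / 71/210 = 125/213

P(Z = 2 | obs) = 125/213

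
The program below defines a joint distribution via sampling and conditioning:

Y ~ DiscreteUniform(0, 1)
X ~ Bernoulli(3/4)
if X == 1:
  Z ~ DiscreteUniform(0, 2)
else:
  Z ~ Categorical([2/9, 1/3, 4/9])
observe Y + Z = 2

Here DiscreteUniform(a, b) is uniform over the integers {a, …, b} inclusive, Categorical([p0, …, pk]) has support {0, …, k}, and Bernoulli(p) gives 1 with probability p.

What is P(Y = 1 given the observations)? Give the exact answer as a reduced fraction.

Enumerate traces; 4 have nonzero weight after conditioning:
  (Y=0, X=0, Z=2) weight 1/18
  (Y=0, X=1, Z=2) weight 1/8
  (Y=1, X=0, Z=1) weight 1/24
  (Y=1, X=1, Z=1) weight 1/8
Group by Y:
  weight(Y=0) = 13/72
  weight(Y=1) = 1/6
Total weight = 13/72 + 1/6 = 25/72
P(Y=0 | obs) = 13/72 / 25/72 = 13/25
P(Y=1 | obs) = 1/6 / 25/72 = 12/25

P(Y = 1 | obs) = 12/25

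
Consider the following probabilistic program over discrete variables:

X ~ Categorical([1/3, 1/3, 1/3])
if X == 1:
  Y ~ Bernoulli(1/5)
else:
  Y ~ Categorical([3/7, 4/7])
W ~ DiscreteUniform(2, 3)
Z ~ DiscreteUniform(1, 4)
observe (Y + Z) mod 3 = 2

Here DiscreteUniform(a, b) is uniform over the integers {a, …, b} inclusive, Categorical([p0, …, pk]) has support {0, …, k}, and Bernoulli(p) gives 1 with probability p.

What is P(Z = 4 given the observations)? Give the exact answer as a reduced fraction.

Enumerate traces; 18 have nonzero weight after conditioning:
  (X=0, Y=0, W=2, Z=2) weight 1/56
  (X=0, Y=0, W=3, Z=2) weight 1/56
  (X=0, Y=1, W=2, Z=1) weight 1/42
  (X=0, Y=1, W=2, Z=4) weight 1/42
  (X=0, Y=1, W=3, Z=1) weight 1/42
  (X=0, Y=1, W=3, Z=4) weight 1/42
  (X=1, Y=0, W=2, Z=2) weight 1/30
  (X=1, Y=0, W=3, Z=2) weight 1/30
  … 10 more
Group by Z:
  weight(Z=1) = 47/420
  weight(Z=2) = 29/210
  weight(Z=4) = 47/420
Total weight = 47/420 + 29/210 + 47/420 = 38/105
P(Z=1 | obs) = 47/420 / 38/105 = 47/152
P(Z=2 | obs) = 29/210 / 38/105 = 29/76
P(Z=4 | obs) = 47/420 / 38/105 = 47/152

P(Z = 4 | obs) = 47/152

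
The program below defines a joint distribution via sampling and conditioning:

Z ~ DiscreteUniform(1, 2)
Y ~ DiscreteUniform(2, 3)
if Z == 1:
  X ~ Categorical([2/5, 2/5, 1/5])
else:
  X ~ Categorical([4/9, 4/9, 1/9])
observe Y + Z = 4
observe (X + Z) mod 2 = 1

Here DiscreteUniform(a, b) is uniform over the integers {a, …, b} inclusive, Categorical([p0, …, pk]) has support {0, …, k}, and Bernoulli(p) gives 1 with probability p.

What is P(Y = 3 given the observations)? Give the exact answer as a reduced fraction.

P(Y = 3 | obs) = 27/47

Enumerate traces; 3 have nonzero weight after conditioning:
  (Z=1, Y=3, X=0) weight 1/10
  (Z=1, Y=3, X=2) weight 1/20
  (Z=2, Y=2, X=1) weight 1/9
Group by Y:
  weight(Y=2) = 1/9
  weight(Y=3) = 3/20
Total weight = 1/9 + 3/20 = 47/180
P(Y=2 | obs) = 1/9 / 47/180 = 20/47
P(Y=3 | obs) = 3/20 / 47/180 = 27/47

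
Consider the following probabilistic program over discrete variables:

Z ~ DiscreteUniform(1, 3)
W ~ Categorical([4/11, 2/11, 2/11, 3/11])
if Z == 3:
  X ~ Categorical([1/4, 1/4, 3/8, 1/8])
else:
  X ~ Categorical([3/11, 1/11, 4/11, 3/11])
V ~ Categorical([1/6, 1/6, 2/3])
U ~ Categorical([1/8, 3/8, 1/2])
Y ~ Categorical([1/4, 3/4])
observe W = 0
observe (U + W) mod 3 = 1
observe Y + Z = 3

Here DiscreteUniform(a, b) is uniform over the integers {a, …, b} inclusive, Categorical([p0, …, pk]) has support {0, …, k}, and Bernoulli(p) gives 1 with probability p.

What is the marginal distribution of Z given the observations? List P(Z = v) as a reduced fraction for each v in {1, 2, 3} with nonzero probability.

P(Z=2) = 3/4, P(Z=3) = 1/4

Enumerate traces; 24 have nonzero weight after conditioning:
  (Z=2, W=0, X=0, V=0, U=1, Y=1) weight 3/1936
  (Z=2, W=0, X=0, V=1, U=1, Y=1) weight 3/1936
  (Z=2, W=0, X=0, V=2, U=1, Y=1) weight 3/484
  (Z=2, W=0, X=1, V=0, U=1, Y=1) weight 1/1936
  (Z=2, W=0, X=1, V=1, U=1, Y=1) weight 1/1936
  (Z=2, W=0, X=1, V=2, U=1, Y=1) weight 1/484
  (Z=2, W=0, X=2, V=0, U=1, Y=1) weight 1/484
  (Z=2, W=0, X=2, V=1, U=1, Y=1) weight 1/484
  (Z=3, W=0, X=0, V=0, U=1, Y=0) weight 1/2112
  … 15 more
Group by Z:
  weight(Z=2) = 3/88
  weight(Z=3) = 1/88
Total weight = 3/88 + 1/88 = 1/22
P(Z=2 | obs) = 3/88 / 1/22 = 3/4
P(Z=3 | obs) = 1/88 / 1/22 = 1/4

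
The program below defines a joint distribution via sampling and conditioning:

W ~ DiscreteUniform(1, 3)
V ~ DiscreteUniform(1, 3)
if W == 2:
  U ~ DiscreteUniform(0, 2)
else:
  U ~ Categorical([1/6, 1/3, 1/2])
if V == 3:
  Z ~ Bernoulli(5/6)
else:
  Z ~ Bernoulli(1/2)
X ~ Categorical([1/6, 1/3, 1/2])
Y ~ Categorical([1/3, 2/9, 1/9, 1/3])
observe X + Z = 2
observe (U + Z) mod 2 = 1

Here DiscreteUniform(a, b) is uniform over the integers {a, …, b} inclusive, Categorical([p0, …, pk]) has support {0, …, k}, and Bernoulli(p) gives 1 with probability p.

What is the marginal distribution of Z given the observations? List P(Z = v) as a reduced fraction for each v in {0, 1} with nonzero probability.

P(Z=0) = 21/65, P(Z=1) = 44/65

Enumerate traces; 108 have nonzero weight after conditioning:
  (W=1, V=1, U=0, Z=1, X=1, Y=0) weight 1/972
  (W=1, V=1, U=0, Z=1, X=1, Y=1) weight 1/1458
  (W=1, V=1, U=0, Z=1, X=1, Y=2) weight 1/2916
  (W=1, V=1, U=0, Z=1, X=1, Y=3) weight 1/972
  (W=1, V=1, U=1, Z=0, X=2, Y=0) weight 1/324
  (W=1, V=1, U=1, Z=0, X=2, Y=1) weight 1/486
  (W=1, V=1, U=1, Z=0, X=2, Y=2) weight 1/972
  (W=1, V=1, U=1, Z=0, X=2, Y=3) weight 1/324
  … 100 more
Group by Z:
  weight(Z=0) = 7/108
  weight(Z=1) = 11/81
Total weight = 7/108 + 11/81 = 65/324
P(Z=0 | obs) = 7/108 / 65/324 = 21/65
P(Z=1 | obs) = 11/81 / 65/324 = 44/65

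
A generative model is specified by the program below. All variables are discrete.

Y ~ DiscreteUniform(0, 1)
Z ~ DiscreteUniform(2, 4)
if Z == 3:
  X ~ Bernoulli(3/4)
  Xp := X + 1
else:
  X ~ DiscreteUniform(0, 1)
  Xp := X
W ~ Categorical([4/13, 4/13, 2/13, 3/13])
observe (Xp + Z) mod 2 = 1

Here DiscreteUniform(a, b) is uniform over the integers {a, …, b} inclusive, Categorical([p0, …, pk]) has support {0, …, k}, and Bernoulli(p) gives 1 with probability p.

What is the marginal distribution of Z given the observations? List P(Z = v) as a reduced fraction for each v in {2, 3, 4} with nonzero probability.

P(Z=2) = 2/7, P(Z=3) = 3/7, P(Z=4) = 2/7

Enumerate traces; 24 have nonzero weight after conditioning:
  (Y=0, Z=2, X=1, W=0) weight 1/39
  (Y=0, Z=2, X=1, W=1) weight 1/39
  (Y=0, Z=2, X=1, W=2) weight 1/78
  (Y=0, Z=2, X=1, W=3) weight 1/52
  (Y=0, Z=3, X=1, W=0) weight 1/26
  (Y=0, Z=3, X=1, W=1) weight 1/26
  (Y=0, Z=3, X=1, W=2) weight 1/52
  (Y=0, Z=3, X=1, W=3) weight 3/104
  (Y=0, Z=4, X=1, W=0) weight 1/39
  … 15 more
Group by Z:
  weight(Z=2) = 1/6
  weight(Z=3) = 1/4
  weight(Z=4) = 1/6
Total weight = 1/6 + 1/4 + 1/6 = 7/12
P(Z=2 | obs) = 1/6 / 7/12 = 2/7
P(Z=3 | obs) = 1/4 / 7/12 = 3/7
P(Z=4 | obs) = 1/6 / 7/12 = 2/7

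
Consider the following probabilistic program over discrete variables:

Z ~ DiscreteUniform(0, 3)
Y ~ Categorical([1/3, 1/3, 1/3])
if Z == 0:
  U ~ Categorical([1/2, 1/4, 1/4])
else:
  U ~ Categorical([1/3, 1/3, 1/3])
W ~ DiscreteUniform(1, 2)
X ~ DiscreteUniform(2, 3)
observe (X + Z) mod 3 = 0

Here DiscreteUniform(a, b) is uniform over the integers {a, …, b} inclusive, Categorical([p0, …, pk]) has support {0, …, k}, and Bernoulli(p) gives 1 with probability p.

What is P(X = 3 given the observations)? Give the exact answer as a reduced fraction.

P(X = 3 | obs) = 2/3

Enumerate traces; 54 have nonzero weight after conditioning:
  (Z=0, Y=0, U=0, W=1, X=3) weight 1/96
  (Z=0, Y=0, U=0, W=2, X=3) weight 1/96
  (Z=0, Y=0, U=1, W=1, X=3) weight 1/192
  (Z=0, Y=0, U=1, W=2, X=3) weight 1/192
  (Z=0, Y=0, U=2, W=1, X=3) weight 1/192
  (Z=0, Y=0, U=2, W=2, X=3) weight 1/192
  (Z=0, Y=1, U=0, W=1, X=3) weight 1/96
  (Z=0, Y=1, U=0, W=2, X=3) weight 1/96
  (Z=1, Y=0, U=0, W=1, X=2) weight 1/144
  … 45 more
Group by X:
  weight(X=2) = 1/8
  weight(X=3) = 1/4
Total weight = 1/8 + 1/4 = 3/8
P(X=2 | obs) = 1/8 / 3/8 = 1/3
P(X=3 | obs) = 1/4 / 3/8 = 2/3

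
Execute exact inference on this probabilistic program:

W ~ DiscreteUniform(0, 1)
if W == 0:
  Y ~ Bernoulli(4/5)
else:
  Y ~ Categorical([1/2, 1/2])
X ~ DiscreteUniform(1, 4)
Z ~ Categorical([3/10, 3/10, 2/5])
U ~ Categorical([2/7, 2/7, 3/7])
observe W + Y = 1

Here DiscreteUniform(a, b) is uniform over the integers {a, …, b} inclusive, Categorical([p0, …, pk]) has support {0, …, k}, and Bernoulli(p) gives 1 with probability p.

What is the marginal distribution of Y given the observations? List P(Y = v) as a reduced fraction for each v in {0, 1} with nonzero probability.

Enumerate traces; 72 have nonzero weight after conditioning:
  (W=0, Y=1, X=1, Z=0, U=0) weight 3/350
  (W=0, Y=1, X=1, Z=0, U=1) weight 3/350
  (W=0, Y=1, X=1, Z=0, U=2) weight 9/700
  (W=0, Y=1, X=1, Z=1, U=0) weight 3/350
  (W=0, Y=1, X=1, Z=1, U=1) weight 3/350
  (W=0, Y=1, X=1, Z=1, U=2) weight 9/700
  (W=0, Y=1, X=1, Z=2, U=0) weight 2/175
  (W=0, Y=1, X=1, Z=2, U=1) weight 2/175
  (W=1, Y=0, X=1, Z=0, U=0) weight 3/560
  … 63 more
Group by Y:
  weight(Y=0) = 1/4
  weight(Y=1) = 2/5
Total weight = 1/4 + 2/5 = 13/20
P(Y=0 | obs) = 1/4 / 13/20 = 5/13
P(Y=1 | obs) = 2/5 / 13/20 = 8/13

P(Y=0) = 5/13, P(Y=1) = 8/13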